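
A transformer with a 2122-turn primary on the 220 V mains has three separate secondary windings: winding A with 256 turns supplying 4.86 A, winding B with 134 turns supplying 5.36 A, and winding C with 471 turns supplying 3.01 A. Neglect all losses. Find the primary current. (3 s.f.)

I_p ≈ 1.59 A

V_A = 220 × 256/2122 = 26.541 V; V_B = 220 × 134/2122 = 13.893 V; V_C = 220 × 471/2122 = 48.831 V.
P_out = V_A I_A + V_B I_B + V_C I_C = 26.541×4.86 + 13.893×5.36 + 48.831×3.01 = 128.99 + 74.464 + 146.98 = 350.44 W.
Ideal ⇒ P_in = P_out, so I_p = P_out/V_p = 350.44/220 = 1.59 A.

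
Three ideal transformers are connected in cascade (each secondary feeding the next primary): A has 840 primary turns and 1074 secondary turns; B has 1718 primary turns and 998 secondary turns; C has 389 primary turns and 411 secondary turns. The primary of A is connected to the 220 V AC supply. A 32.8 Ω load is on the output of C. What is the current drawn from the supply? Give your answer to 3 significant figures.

I_supply ≈ 4.13 A

Secondary of A: V = 220.00 × 1074/840 = 281.29 V.
Secondary of B: V = 281.29 × 998/1718 = 163.40 V.
Secondary of C: V = 163.40 × 411/389 = 172.64 V.
I_load = 172.64/32.8 = 5.2635 A, so P_out = 172.64 × 5.2635 = 908.70 W.
All ideal ⇒ P_in = P_out, so I_supply = 908.70/220 = 4.13 A.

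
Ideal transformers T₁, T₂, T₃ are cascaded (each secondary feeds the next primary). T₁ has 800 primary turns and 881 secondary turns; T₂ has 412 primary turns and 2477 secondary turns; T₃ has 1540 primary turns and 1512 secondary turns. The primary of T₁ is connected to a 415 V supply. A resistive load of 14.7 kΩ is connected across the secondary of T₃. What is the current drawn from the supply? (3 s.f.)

I_supply ≈ 1.19 A

After T₁: V = 415.00 × 881/800 = 457.02 V.
After T₂: V = 457.02 × 2477/412 = 2747.7 V.
After T₃: V = 2747.7 × 1512/1540 = 2697.7 V.
I_load = 2697.7/14700 = 0.18352 A, so P_out = 2697.7 × 0.18352 = 495.07 W.
All ideal ⇒ P_in = P_out, so I_supply = 495.07/415 = 1.19 A.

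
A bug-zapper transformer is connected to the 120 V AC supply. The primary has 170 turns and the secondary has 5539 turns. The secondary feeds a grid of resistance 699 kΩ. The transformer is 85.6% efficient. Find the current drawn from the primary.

I_p ≈ 0.213 A

V_s = 120 × 5539/170 = 3909.9 V.
I_s = V_s/R = 3909.9/699000 = 0.0055935 A.
P_out = V_s I_s = 3909.9 × 0.0055935 = 21.870 W.
P_in = P_out/η = 21.870/0.856 = 25.549 W.
I_p = P_in/V_p = 25.549/120 = 0.213 A.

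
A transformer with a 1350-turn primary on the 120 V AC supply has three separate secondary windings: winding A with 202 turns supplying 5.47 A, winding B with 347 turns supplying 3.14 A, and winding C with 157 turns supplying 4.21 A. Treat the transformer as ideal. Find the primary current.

V_A = 120 × 202/1350 = 17.956 V; V_B = 120 × 347/1350 = 30.844 V; V_C = 120 × 157/1350 = 13.956 V.
P_out = V_A I_A + V_B I_B + V_C I_C = 17.956×5.47 + 30.844×3.14 + 13.956×4.21 = 98.217 + 96.852 + 58.753 = 253.82 W.
Ideal ⇒ P_in = P_out, so I_p = P_out/V_p = 253.82/120 = 2.12 A.

I_p ≈ 2.12 A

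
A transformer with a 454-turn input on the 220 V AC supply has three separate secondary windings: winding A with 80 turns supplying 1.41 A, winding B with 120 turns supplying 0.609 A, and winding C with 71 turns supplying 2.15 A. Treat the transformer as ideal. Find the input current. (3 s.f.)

V_A = 220 × 80/454 = 38.767 V; V_B = 220 × 120/454 = 58.150 V; V_C = 220 × 71/454 = 34.405 V.
P_out = V_A I_A + V_B I_B + V_C I_C = 38.767×1.41 + 58.150×0.609 + 34.405×2.15 = 54.661 + 35.413 + 73.971 = 164.05 W.
Ideal ⇒ P_in = P_out, so I_in = P_out/V_in = 164.05/220 = 0.746 A.

I_in ≈ 0.746 A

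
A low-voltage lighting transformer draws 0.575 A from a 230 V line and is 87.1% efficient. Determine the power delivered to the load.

P_in = V_in I_in = 230 × 0.575 = 132.25 W.
P_out = η P_in = 0.871 × 132.25 = 115 W.

P_out ≈ 115 W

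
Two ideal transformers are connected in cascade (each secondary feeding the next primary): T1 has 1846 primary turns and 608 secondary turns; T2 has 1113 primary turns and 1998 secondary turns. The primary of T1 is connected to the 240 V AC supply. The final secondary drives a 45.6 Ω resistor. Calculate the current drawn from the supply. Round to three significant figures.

After T1: V = 240.00 × 608/1846 = 79.047 V.
After T2: V = 79.047 × 1998/1113 = 141.90 V.
I_load = 141.90/45.6 = 3.1118 A, so P_out = 141.90 × 3.1118 = 441.57 W.
All ideal ⇒ P_in = P_out, so I_supply = 441.57/240 = 1.84 A.

I_supply ≈ 1.84 A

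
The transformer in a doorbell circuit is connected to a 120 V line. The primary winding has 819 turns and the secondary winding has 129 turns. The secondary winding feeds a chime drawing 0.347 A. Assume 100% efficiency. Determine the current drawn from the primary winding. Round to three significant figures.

For an ideal transformer I_p N_p = I_s N_s, so I_p = 0.347 × 129/819 = 0.0547 A.

I_p ≈ 0.0547 A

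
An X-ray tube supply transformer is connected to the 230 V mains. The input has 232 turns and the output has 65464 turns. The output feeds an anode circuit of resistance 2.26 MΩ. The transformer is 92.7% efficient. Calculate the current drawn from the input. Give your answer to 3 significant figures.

I_in ≈ 8.74 A

V_out = 230 × 65464/232 = 64900 V.
I_out = V_out/R = 64900/(2.26×10^6) = 0.028717 A.
P_out = V_out I_out = 64900 × 0.028717 = 1863.7 W.
P_in = P_out/η = 1863.7/0.927 = 2010.5 W.
I_in = P_in/V_in = 2010.5/230 = 8.74 A.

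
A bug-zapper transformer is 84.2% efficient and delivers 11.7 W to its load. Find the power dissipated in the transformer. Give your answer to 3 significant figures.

P_in = P_out/η = 11.7/0.842 = 13.8955 W.
P_loss = P_in − P_out = 13.8955 − 11.7 = 2.20 W.

P_loss ≈ 2.20 W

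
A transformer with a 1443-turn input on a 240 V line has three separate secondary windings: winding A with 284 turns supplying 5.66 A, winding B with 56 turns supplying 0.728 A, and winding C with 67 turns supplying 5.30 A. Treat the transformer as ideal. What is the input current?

I_in ≈ 1.39 A

V_A = 240 × 284/1443 = 47.235 V; V_B = 240 × 56/1443 = 9.3139 V; V_C = 240 × 67/1443 = 11.143 V.
P_out = V_A I_A + V_B I_B + V_C I_C = 47.235×5.66 + 9.3139×0.728 + 11.143×5.30 = 267.35 + 6.7805 + 59.060 = 333.19 W.
Ideal ⇒ P_in = P_out, so I_in = P_out/V_in = 333.19/240 = 1.39 A.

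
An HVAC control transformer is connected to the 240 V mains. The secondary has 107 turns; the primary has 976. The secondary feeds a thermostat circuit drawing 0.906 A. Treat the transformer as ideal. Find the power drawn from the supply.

I_p = I_s × N_s/N_p = 0.906 × 107/976 = 0.099326 A.
P = V_p I_p = 240 × 0.099326 = 23.8 W.

P ≈ 23.8 W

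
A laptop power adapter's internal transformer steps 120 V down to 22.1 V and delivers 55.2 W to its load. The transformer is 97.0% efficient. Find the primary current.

I_p ≈ 0.474 A

P_in = P_out/η = 55.2/0.970 = 56.907 W.
I_p = P_in/V_p = 56.907/120 = 0.474 A.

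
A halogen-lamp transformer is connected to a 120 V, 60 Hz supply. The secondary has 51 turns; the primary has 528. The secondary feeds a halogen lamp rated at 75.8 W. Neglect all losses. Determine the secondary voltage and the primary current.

V_s = V_p × N_s/N_p = 120 × 51/528 = 11.591 V.
I_s = P/V_s = 75.8/11.591 = 6.5396 A.
I_p = I_s × N_s/N_p = 6.5396 × 51/528 = 0.632 A.

V_s ≈ 11.6 V, I_p ≈ 0.632 A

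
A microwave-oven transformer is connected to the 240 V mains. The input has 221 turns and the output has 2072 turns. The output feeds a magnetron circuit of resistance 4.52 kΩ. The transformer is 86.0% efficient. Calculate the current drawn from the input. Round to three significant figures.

V_out = 240 × 2072/221 = 2250.1 V.
I_out = V_out/R = 2250.1/4520 = 0.49782 A.
P_out = V_out I_out = 2250.1 × 0.49782 = 1120.2 W.
P_in = P_out/η = 1120.2/0.860 = 1302.5 W.
I_in = P_in/V_in = 1302.5/240 = 5.43 A.

I_in ≈ 5.43 A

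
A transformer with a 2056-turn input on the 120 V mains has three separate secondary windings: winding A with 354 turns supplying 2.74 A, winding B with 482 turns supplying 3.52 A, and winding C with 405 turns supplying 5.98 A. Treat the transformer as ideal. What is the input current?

V_A = 120 × 354/2056 = 20.661 V; V_B = 120 × 482/2056 = 28.132 V; V_C = 120 × 405/2056 = 23.638 V.
P_out = V_A I_A + V_B I_B + V_C I_C = 20.661×2.74 + 28.132×3.52 + 23.638×5.98 = 56.612 + 99.026 + 141.36 = 296.99 W.
Ideal ⇒ P_in = P_out, so I_in = P_out/V_in = 296.99/120 = 2.47 A.

I_in ≈ 2.47 A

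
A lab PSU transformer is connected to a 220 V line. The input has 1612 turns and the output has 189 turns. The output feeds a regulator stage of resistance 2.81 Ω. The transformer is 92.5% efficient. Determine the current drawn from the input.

I_in ≈ 1.16 A

V_out = 220 × 189/1612 = 25.794 V.
I_out = V_out/R = 25.794/2.81 = 9.1794 A.
P_out = V_out I_out = 25.794 × 9.1794 = 236.77 W.
P_in = P_out/η = 236.77/0.925 = 255.97 W.
I_in = P_in/V_in = 255.97/220 = 1.16 A.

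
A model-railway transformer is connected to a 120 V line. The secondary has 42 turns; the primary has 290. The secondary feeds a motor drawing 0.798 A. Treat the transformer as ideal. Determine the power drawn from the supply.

I_p = I_s × N_s/N_p = 0.798 × 42/290 = 0.11557 A.
P = V_p I_p = 120 × 0.11557 = 13.9 W.

P ≈ 13.9 W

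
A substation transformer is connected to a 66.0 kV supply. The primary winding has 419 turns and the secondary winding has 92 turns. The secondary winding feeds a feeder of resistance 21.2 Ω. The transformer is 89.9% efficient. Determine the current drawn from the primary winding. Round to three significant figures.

V_s = 66000 × 92/419 = 14492 V.
I_s = V_s/R = 14492/21.2 = 683.57 A.
P_out = V_s I_s = 14492 × 683.57 = 9.9060×10^6 W.
P_in = P_out/η = 9.9060×10^6/0.899 = 1.1019×10^7 W.
I_p = P_in/V_p = 1.1019×10^7/66000 = 167 A.

I_p ≈ 167 A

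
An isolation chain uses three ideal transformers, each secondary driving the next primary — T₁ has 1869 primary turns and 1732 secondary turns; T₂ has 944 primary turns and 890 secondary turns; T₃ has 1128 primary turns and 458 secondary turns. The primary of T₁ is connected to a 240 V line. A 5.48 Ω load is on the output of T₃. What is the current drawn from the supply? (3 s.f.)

I_supply ≈ 5.51 A

Secondary of T₁: V = 240.00 × 1732/1869 = 222.41 V.
Secondary of T₂: V = 222.41 × 890/944 = 209.69 V.
Secondary of T₃: V = 209.69 × 458/1128 = 85.138 V.
I_load = 85.138/5.48 = 15.536 A, so P_out = 85.138 × 15.536 = 1322.7 W.
All ideal ⇒ P_in = P_out, so I_supply = 1322.7/240 = 5.51 A.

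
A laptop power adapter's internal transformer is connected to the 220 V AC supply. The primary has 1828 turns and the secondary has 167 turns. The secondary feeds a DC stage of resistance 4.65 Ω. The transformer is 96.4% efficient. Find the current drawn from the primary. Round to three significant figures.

I_p ≈ 0.410 A

V_s = 220 × 167/1828 = 20.098 V.
I_s = V_s/R = 20.098/4.65 = 4.3223 A.
P_out = V_s I_s = 20.098 × 4.3223 = 86.871 W.
P_in = P_out/η = 86.871/0.964 = 90.115 W.
I_p = P_in/V_p = 90.115/220 = 0.410 A.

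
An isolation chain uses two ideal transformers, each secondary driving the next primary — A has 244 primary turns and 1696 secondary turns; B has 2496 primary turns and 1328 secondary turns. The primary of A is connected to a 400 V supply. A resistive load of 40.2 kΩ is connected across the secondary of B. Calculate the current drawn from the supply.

I_supply ≈ 0.136 A

After A: V = 400.00 × 1696/244 = 2780.3 V.
After B: V = 2780.3 × 1328/2496 = 1479.3 V.
I_load = 1479.3/40200 = 0.036798 A, so P_out = 1479.3 × 0.036798 = 54.434 W.
All ideal ⇒ P_in = P_out, so I_supply = 54.434/400 = 0.136 A.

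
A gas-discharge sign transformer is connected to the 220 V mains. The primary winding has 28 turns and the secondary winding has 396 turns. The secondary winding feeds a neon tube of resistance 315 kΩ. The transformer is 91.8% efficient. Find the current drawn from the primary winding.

V_s = 220 × 396/28 = 3111.4 V.
I_s = V_s/R = 3111.4/315000 = 0.0098776 A.
P_out = V_s I_s = 3111.4 × 0.0098776 = 30.733 W.
P_in = P_out/η = 30.733/0.918 = 33.479 W.
I_p = P_in/V_p = 33.479/220 = 0.152 A.

I_p ≈ 0.152 A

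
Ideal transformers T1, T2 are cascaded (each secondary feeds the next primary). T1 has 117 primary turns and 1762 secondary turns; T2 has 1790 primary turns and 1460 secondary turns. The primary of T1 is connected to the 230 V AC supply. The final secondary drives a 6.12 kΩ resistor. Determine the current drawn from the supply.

Secondary of T1: V = 230.00 × 1762/117 = 3463.8 V.
Secondary of T2: V = 3463.8 × 1460/1790 = 2825.2 V.
I_load = 2825.2/6120 = 0.46163 A, so P_out = 2825.2 × 0.46163 = 1304.2 W.
All ideal ⇒ P_in = P_out, so I_supply = 1304.2/230 = 5.67 A.

I_supply ≈ 5.67 A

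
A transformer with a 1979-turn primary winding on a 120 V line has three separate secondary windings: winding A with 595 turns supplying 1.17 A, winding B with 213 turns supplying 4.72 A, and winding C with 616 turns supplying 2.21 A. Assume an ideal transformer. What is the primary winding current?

V_A = 120 × 595/1979 = 36.079 V; V_B = 120 × 213/1979 = 12.916 V; V_C = 120 × 616/1979 = 37.352 V.
P_out = V_A I_A + V_B I_B + V_C I_C = 36.079×1.17 + 12.916×4.72 + 37.352×2.21 = 42.212 + 60.962 + 82.548 = 185.72 W.
Ideal ⇒ P_in = P_out, so I_p = P_out/V_p = 185.72/120 = 1.55 A.

I_p ≈ 1.55 A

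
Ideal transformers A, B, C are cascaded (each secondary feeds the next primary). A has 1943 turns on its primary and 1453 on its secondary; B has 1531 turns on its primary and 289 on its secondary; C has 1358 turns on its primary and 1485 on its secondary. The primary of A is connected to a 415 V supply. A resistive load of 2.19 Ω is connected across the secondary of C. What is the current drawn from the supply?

I_supply ≈ 4.52 A

Secondary of A: V = 415.00 × 1453/1943 = 310.34 V.
Secondary of B: V = 310.34 × 289/1531 = 58.582 V.
Secondary of C: V = 58.582 × 1485/1358 = 64.060 V.
I_load = 64.060/2.19 = 29.251 A, so P_out = 64.060 × 29.251 = 1873.9 W.
All ideal ⇒ P_in = P_out, so I_supply = 1873.9/415 = 4.52 A.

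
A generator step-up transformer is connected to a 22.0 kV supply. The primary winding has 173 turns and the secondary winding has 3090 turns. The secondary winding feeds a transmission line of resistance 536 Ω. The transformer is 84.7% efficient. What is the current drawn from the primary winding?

V_s = 22000 × 3090/173 = 392950 V.
I_s = V_s/R = 392950/536 = 733.11 A.
P_out = V_s I_s = 392950 × 733.11 = 2.8807×10^8 W.
P_in = P_out/η = 2.8807×10^8/0.847 = 3.4011×10^8 W.
I_p = P_in/V_p = 3.4011×10^8/22000 = 15500 A.

I_p ≈ 15500 A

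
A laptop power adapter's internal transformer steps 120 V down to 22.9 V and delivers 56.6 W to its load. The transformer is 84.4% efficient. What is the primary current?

P_in = P_out/η = 56.6/0.844 = 67.062 W.
I_p = P_in/V_p = 67.062/120 = 0.559 A.

I_p ≈ 0.559 A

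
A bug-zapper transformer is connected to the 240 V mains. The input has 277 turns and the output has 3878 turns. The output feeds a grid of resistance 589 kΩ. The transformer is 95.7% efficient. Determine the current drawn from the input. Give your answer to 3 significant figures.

V_out = 240 × 3878/277 = 3360.0 V.
I_out = V_out/R = 3360.0/589000 = 0.0057046 A.
P_out = V_out I_out = 3360.0 × 0.0057046 = 19.167 W.
P_in = P_out/η = 19.167/0.957 = 20.029 W.
I_in = P_in/V_in = 20.029/240 = 0.0835 A.

I_in ≈ 0.0835 A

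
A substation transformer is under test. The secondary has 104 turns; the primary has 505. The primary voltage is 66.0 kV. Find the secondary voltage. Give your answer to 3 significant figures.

V_s ≈ 13600 V

V_s/V_p = N_s/N_p, so V_s = 66000 × 104/505 = 13600 V.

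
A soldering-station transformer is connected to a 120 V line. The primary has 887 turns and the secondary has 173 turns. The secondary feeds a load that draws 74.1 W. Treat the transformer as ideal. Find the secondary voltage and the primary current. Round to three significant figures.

V_s = V_p × N_s/N_p = 120 × 173/887 = 23.405 V.
I_s = P/V_s = 74.1/23.405 = 3.1660 A.
I_p = I_s × N_s/N_p = 3.1660 × 173/887 = 0.617 A.

V_s ≈ 23.4 V, I_p ≈ 0.617 A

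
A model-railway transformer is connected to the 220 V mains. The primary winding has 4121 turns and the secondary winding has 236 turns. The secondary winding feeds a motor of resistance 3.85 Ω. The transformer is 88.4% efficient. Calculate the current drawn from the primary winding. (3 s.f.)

V_s = 220 × 236/4121 = 12.599 V.
I_s = V_s/R = 12.599/3.85 = 3.2724 A.
P_out = V_s I_s = 12.599 × 3.2724 = 41.229 W.
P_in = P_out/η = 41.229/0.884 = 46.639 W.
I_p = P_in/V_p = 46.639/220 = 0.212 A.

I_p ≈ 0.212 A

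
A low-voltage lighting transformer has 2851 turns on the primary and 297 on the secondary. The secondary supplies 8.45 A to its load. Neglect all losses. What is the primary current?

For an ideal transformer I_p/I_s = N_s/N_p, so I_p = 8.45 × 297/2851 = 0.880 A.

I_p ≈ 0.880 A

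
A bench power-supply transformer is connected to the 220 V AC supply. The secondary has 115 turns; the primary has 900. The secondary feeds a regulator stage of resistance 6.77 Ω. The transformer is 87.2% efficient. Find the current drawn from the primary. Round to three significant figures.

V_s = 220 × 115/900 = 28.111 V.
I_s = V_s/R = 28.111/6.77 = 4.1523 A.
P_out = V_s I_s = 28.111 × 4.1523 = 116.73 W.
P_in = P_out/η = 116.73/0.872 = 133.86 W.
I_p = P_in/V_p = 133.86/220 = 0.608 A.

I_p ≈ 0.608 A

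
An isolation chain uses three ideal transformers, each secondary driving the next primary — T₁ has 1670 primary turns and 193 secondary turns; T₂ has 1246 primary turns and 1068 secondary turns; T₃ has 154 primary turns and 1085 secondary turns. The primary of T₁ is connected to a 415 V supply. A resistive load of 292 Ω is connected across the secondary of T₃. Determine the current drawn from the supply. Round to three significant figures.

After T₁: V = 415.00 × 193/1670 = 47.961 V.
After T₂: V = 47.961 × 1068/1246 = 41.109 V.
After T₃: V = 41.109 × 1085/154 = 289.64 V.
I_load = 289.64/292 = 0.99190 A, so P_out = 289.64 × 0.99190 = 287.29 W.
All ideal ⇒ P_in = P_out, so I_supply = 287.29/415 = 0.692 A.

I_supply ≈ 0.692 A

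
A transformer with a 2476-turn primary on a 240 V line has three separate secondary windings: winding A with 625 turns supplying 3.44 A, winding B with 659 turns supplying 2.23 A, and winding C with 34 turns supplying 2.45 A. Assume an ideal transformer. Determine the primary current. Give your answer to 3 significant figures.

V_A = 240 × 625/2476 = 60.582 V; V_B = 240 × 659/2476 = 63.877 V; V_C = 240 × 34/2476 = 3.2956 V.
P_out = V_A I_A + V_B I_B + V_C I_C = 60.582×3.44 + 63.877×2.23 + 3.2956×2.45 = 208.40 + 142.45 + 8.0743 = 358.92 W.
Ideal ⇒ P_in = P_out, so I_p = P_out/V_p = 358.92/240 = 1.50 A.

I_p ≈ 1.50 A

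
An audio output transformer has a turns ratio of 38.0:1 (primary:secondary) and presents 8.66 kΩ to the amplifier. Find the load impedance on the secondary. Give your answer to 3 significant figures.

Z_s = Z_p/(N_p/N_s)² = 8660/38.0² = 6.00 Ω.

Z_s ≈ 6.00 Ω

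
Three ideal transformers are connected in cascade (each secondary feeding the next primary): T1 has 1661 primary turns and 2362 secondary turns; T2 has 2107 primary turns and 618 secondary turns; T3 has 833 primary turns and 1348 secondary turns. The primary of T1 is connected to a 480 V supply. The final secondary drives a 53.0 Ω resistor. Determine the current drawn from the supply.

After T1: V = 480.00 × 2362/1661 = 682.58 V.
After T2: V = 682.58 × 618/2107 = 200.21 V.
After T3: V = 200.21 × 1348/833 = 323.98 V.
I_load = 323.98/53.0 = 6.1129 A, so P_out = 323.98 × 6.1129 = 1980.5 W.
All ideal ⇒ P_in = P_out, so I_supply = 1980.5/480 = 4.13 A.

I_supply ≈ 4.13 A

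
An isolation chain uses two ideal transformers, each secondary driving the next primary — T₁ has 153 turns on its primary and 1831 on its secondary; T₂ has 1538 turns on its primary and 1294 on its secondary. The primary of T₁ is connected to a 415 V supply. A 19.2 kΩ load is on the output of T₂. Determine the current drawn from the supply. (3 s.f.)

Secondary of T₁: V = 415.00 × 1831/153 = 4966.4 V.
Secondary of T₂: V = 4966.4 × 1294/1538 = 4178.5 V.
I_load = 4178.5/19200 = 0.21763 A, so P_out = 4178.5 × 0.21763 = 909.38 W.
All ideal ⇒ P_in = P_out, so I_supply = 909.38/415 = 2.19 A.

I_supply ≈ 2.19 A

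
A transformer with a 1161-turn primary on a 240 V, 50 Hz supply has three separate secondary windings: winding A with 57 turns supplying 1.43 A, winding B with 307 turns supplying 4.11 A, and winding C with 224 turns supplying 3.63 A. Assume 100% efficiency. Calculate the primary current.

I_p ≈ 1.86 A

V_A = 240 × 57/1161 = 11.783 V; V_B = 240 × 307/1161 = 63.463 V; V_C = 240 × 224/1161 = 46.305 V.
P_out = V_A I_A + V_B I_B + V_C I_C = 11.783×1.43 + 63.463×4.11 + 46.305×3.63 = 16.850 + 260.83 + 168.09 = 445.77 W.
Ideal ⇒ P_in = P_out, so I_p = P_out/V_p = 445.77/240 = 1.86 A.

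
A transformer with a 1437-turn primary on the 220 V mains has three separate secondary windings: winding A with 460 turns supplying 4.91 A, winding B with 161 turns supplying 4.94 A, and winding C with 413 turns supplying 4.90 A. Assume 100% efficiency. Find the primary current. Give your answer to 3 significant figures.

I_p ≈ 3.53 A

V_A = 220 × 460/1437 = 70.424 V; V_B = 220 × 161/1437 = 24.649 V; V_C = 220 × 413/1437 = 63.229 V.
P_out = V_A I_A + V_B I_B + V_C I_C = 70.424×4.91 + 24.649×4.94 + 63.229×4.90 = 345.78 + 121.76 + 309.82 = 777.37 W.
Ideal ⇒ P_in = P_out, so I_p = P_out/V_p = 777.37/220 = 3.53 A.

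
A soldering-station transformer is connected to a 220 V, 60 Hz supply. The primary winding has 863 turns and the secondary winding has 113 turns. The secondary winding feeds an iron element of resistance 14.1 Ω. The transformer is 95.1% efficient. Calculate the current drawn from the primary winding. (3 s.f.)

I_p ≈ 0.281 A

V_s = 220 × 113/863 = 28.806 V.
I_s = V_s/R = 28.806/14.1 = 2.0430 A.
P_out = V_s I_s = 28.806 × 2.0430 = 58.852 W.
P_in = P_out/η = 58.852/0.951 = 61.884 W.
I_p = P_in/V_p = 61.884/220 = 0.281 A.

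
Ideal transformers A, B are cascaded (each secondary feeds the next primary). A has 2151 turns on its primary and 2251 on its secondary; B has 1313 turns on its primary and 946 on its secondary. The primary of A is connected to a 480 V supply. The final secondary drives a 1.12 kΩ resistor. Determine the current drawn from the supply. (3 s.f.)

After A: V = 480.00 × 2251/2151 = 502.32 V.
After B: V = 502.32 × 946/1313 = 361.91 V.
I_load = 361.91/1120 = 0.32314 A, so P_out = 361.91 × 0.32314 = 116.95 W.
All ideal ⇒ P_in = P_out, so I_supply = 116.95/480 = 0.244 A.

I_supply ≈ 0.244 A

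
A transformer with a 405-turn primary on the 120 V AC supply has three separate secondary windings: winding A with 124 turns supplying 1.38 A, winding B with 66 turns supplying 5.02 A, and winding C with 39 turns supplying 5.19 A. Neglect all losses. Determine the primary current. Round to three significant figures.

I_p ≈ 1.74 A

V_A = 120 × 124/405 = 36.741 V; V_B = 120 × 66/405 = 19.556 V; V_C = 120 × 39/405 = 11.556 V.
P_out = V_A I_A + V_B I_B + V_C I_C = 36.741×1.38 + 19.556×5.02 + 11.556×5.19 = 50.702 + 98.169 + 59.973 = 208.84 W.
Ideal ⇒ P_in = P_out, so I_p = P_out/V_p = 208.84/120 = 1.74 A.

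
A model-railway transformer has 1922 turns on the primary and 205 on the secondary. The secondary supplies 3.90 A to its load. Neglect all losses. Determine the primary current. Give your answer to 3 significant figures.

For an ideal transformer I_p/I_s = N_s/N_p, so I_p = 3.90 × 205/1922 = 0.416 A.

I_p ≈ 0.416 A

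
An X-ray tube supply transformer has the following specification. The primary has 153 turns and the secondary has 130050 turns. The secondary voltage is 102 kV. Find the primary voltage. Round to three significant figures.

V_p/V_s = N_p/N_s, so V_p = 102000 × 153/130050 = 120 V.

V_p ≈ 120 V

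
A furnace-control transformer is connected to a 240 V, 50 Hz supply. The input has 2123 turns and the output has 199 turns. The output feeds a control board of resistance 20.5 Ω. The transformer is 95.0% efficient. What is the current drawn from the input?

V_out = 240 × 199/2123 = 22.496 V.
I_out = V_out/R = 22.496/20.5 = 1.0974 A.
P_out = V_out I_out = 22.496 × 1.0974 = 24.687 W.
P_in = P_out/η = 24.687/0.950 = 25.987 W.
I_in = P_in/V_in = 25.987/240 = 0.108 A.

I_in ≈ 0.108 A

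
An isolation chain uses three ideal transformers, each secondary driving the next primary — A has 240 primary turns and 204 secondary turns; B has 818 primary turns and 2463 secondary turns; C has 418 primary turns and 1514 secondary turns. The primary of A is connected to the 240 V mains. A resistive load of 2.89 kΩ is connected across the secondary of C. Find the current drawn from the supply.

After A: V = 240.00 × 204/240 = 204.00 V.
After B: V = 204.00 × 2463/818 = 614.24 V.
After C: V = 614.24 × 1514/418 = 2224.8 V.
I_load = 2224.8/2890 = 0.76983 A, so P_out = 2224.8 × 0.76983 = 1712.7 W.
All ideal ⇒ P_in = P_out, so I_supply = 1712.7/240 = 7.14 A.

I_supply ≈ 7.14 A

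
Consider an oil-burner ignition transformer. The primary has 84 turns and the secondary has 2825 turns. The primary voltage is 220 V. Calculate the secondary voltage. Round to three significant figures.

V_s/V_p = N_s/N_p, so V_s = 220 × 2825/84 = 7400 V.

V_s ≈ 7400 V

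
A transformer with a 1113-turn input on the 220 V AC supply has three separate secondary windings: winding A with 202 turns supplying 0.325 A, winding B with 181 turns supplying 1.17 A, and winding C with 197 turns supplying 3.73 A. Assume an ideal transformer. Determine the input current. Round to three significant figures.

V_A = 220 × 202/1113 = 39.928 V; V_B = 220 × 181/1113 = 35.777 V; V_C = 220 × 197/1113 = 38.940 V.
P_out = V_A I_A + V_B I_B + V_C I_C = 39.928×0.325 + 35.777×1.17 + 38.940×3.73 = 12.977 + 41.859 + 145.25 = 200.08 W.
Ideal ⇒ P_in = P_out, so I_in = P_out/V_in = 200.08/220 = 0.909 A.

I_in ≈ 0.909 A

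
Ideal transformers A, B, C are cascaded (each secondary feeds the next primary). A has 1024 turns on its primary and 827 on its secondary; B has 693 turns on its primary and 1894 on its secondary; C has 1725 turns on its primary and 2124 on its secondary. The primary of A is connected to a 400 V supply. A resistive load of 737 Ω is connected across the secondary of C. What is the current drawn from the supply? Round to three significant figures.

I_supply ≈ 4.01 A

After A: V = 400.00 × 827/1024 = 323.05 V.
After B: V = 323.05 × 1894/693 = 882.90 V.
After C: V = 882.90 × 2124/1725 = 1087.1 V.
I_load = 1087.1/737 = 1.4751 A, so P_out = 1087.1 × 1.4751 = 1603.6 W.
All ideal ⇒ P_in = P_out, so I_supply = 1603.6/400 = 4.01 A.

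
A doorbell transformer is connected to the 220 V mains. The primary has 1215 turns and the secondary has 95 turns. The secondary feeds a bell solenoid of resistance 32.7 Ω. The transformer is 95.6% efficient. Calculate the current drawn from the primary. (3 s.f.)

V_s = 220 × 95/1215 = 17.202 V.
I_s = V_s/R = 17.202/32.7 = 0.52604 A.
P_out = V_s I_s = 17.202 × 0.52604 = 9.0488 W.
P_in = P_out/η = 9.0488/0.956 = 9.4653 W.
I_p = P_in/V_p = 9.4653/220 = 0.0430 A.

I_p ≈ 0.0430 A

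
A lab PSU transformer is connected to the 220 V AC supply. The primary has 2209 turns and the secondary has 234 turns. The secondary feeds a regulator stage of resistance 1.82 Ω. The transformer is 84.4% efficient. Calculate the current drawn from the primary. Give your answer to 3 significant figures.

V_s = 220 × 234/2209 = 23.305 V.
I_s = V_s/R = 23.305/1.82 = 12.805 A.
P_out = V_s I_s = 23.305 × 12.805 = 298.41 W.
P_in = P_out/η = 298.41/0.844 = 353.57 W.
I_p = P_in/V_p = 353.57/220 = 1.61 A.

I_p ≈ 1.61 A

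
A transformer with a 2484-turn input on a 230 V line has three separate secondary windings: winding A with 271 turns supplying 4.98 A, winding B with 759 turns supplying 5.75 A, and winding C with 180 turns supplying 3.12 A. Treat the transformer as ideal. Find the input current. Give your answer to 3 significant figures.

V_A = 230 × 271/2484 = 25.093 V; V_B = 230 × 759/2484 = 70.278 V; V_C = 230 × 180/2484 = 16.667 V.
P_out = V_A I_A + V_B I_B + V_C I_C = 25.093×4.98 + 70.278×5.75 + 16.667×3.12 = 124.96 + 404.10 + 52.000 = 581.06 W.
Ideal ⇒ P_in = P_out, so I_in = P_out/V_in = 581.06/230 = 2.53 A.

I_in ≈ 2.53 A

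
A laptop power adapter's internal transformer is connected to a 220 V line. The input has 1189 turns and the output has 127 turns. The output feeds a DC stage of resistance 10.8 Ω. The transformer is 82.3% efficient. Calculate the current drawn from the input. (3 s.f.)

I_in ≈ 0.282 A

V_out = 220 × 127/1189 = 23.499 V.
I_out = V_out/R = 23.499/10.8 = 2.1758 A.
P_out = V_out I_out = 23.499 × 2.1758 = 51.129 W.
P_in = P_out/η = 51.129/0.823 = 62.125 W.
I_in = P_in/V_in = 62.125/220 = 0.282 A.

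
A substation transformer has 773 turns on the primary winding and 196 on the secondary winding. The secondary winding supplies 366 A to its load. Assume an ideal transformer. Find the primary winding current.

For an ideal transformer I_p/I_s = N_s/N_p, so I_p = 366 × 196/773 = 92.8 A.

I_p ≈ 92.8 A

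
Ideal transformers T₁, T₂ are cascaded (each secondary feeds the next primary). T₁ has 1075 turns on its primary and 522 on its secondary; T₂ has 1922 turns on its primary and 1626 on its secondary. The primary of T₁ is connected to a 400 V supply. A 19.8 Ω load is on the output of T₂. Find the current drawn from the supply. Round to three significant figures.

I_supply ≈ 3.41 A

After T₁: V = 400.00 × 522/1075 = 194.23 V.
After T₂: V = 194.23 × 1626/1922 = 164.32 V.
I_load = 164.32/19.8 = 8.2990 A, so P_out = 164.32 × 8.2990 = 1363.7 W.
All ideal ⇒ P_in = P_out, so I_supply = 1363.7/400 = 3.41 A.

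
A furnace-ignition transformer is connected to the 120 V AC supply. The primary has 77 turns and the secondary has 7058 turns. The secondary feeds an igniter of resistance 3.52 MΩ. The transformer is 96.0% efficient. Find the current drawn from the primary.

V_s = 120 × 7058/77 = 10999 V.
I_s = V_s/R = 10999/(3.52×10^6) = 0.0031249 A.
P_out = V_s I_s = 10999 × 0.0031249 = 34.372 W.
P_in = P_out/η = 34.372/0.960 = 35.804 W.
I_p = P_in/V_p = 35.804/120 = 0.298 A.

I_p ≈ 0.298 A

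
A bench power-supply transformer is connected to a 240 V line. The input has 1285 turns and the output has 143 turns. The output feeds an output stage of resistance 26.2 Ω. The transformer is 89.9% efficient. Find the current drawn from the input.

V_out = 240 × 143/1285 = 26.708 V.
I_out = V_out/R = 26.708/26.2 = 1.0194 A.
P_out = V_out I_out = 26.708 × 1.0194 = 27.226 W.
P_in = P_out/η = 27.226/0.899 = 30.285 W.
I_in = P_in/V_in = 30.285/240 = 0.126 A.

I_in ≈ 0.126 A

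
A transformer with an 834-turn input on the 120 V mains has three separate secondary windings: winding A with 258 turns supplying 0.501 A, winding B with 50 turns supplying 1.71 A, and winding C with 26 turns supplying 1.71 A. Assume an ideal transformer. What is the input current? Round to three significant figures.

V_A = 120 × 258/834 = 37.122 V; V_B = 120 × 50/834 = 7.1942 V; V_C = 120 × 26/834 = 3.7410 V.
P_out = V_A I_A + V_B I_B + V_C I_C = 37.122×0.501 + 7.1942×1.71 + 3.7410×1.71 = 18.598 + 12.302 + 6.3971 = 37.298 W.
Ideal ⇒ P_in = P_out, so I_in = P_out/V_in = 37.298/120 = 0.311 A.

I_in ≈ 0.311 A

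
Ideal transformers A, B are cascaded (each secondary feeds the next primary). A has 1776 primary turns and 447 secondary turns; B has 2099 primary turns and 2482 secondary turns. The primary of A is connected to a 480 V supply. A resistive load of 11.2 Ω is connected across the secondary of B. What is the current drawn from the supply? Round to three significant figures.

I_supply ≈ 3.80 A

After A: V = 480.00 × 447/1776 = 120.81 V.
After B: V = 120.81 × 2482/2099 = 142.85 V.
I_load = 142.85/11.2 = 12.755 A, so P_out = 142.85 × 12.755 = 1822.1 W.
All ideal ⇒ P_in = P_out, so I_supply = 1822.1/480 = 3.80 A.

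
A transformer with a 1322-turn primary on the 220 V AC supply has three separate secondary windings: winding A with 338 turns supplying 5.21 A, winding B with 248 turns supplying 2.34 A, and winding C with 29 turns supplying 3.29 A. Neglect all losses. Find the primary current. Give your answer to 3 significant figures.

I_p ≈ 1.84 A

V_A = 220 × 338/1322 = 56.248 V; V_B = 220 × 248/1322 = 41.271 V; V_C = 220 × 29/1322 = 4.8260 V.
P_out = V_A I_A + V_B I_B + V_C I_C = 56.248×5.21 + 41.271×2.34 + 4.8260×3.29 = 293.05 + 96.574 + 15.878 = 405.50 W.
Ideal ⇒ P_in = P_out, so I_p = P_out/V_p = 405.50/220 = 1.84 A.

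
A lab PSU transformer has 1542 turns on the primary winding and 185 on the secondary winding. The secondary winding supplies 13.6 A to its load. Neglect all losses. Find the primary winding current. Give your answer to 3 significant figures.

I_p ≈ 1.63 A

For an ideal transformer I_p/I_s = N_s/N_p, so I_p = 13.6 × 185/1542 = 1.63 A.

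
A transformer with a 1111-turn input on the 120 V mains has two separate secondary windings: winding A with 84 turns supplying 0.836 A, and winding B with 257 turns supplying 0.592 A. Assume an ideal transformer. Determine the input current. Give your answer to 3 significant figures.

V_A = 120 × 84/1111 = 9.0729 V; V_B = 120 × 257/1111 = 27.759 V.
P_out = V_A I_A + V_B I_B = 9.0729×0.836 + 27.759×0.592 = 7.5850 + 16.433 = 24.018 W.
Ideal ⇒ P_in = P_out, so I_in = P_out/V_in = 24.018/120 = 0.200 A.

I_in ≈ 0.200 A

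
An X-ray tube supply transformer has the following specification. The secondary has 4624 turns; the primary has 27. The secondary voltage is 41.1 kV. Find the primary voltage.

V_p ≈ 240 V

V_p/V_s = N_p/N_s, so V_p = 41100 × 27/4624 = 240 V.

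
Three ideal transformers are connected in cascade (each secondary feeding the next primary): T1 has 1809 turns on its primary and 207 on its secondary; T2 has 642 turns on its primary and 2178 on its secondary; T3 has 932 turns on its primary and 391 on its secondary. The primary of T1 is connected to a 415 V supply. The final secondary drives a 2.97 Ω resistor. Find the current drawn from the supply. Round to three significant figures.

Secondary of T1: V = 415.00 × 207/1809 = 47.488 V.
Secondary of T2: V = 47.488 × 2178/642 = 161.10 V.
Secondary of T3: V = 161.10 × 391/932 = 67.587 V.
I_load = 67.587/2.97 = 22.757 A, so P_out = 67.587 × 22.757 = 1538.1 W.
All ideal ⇒ P_in = P_out, so I_supply = 1538.1/415 = 3.71 A.

I_supply ≈ 3.71 A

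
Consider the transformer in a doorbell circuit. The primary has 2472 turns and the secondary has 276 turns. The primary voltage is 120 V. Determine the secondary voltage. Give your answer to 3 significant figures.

V_s/V_p = N_s/N_p, so V_s = 120 × 276/2472 = 13.4 V.

V_s ≈ 13.4 V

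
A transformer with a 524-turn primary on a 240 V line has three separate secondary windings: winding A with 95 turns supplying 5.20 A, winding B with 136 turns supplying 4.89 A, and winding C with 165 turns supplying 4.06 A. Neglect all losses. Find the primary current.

V_A = 240 × 95/524 = 43.511 V; V_B = 240 × 136/524 = 62.290 V; V_C = 240 × 165/524 = 75.573 V.
P_out = V_A I_A + V_B I_B + V_C I_C = 43.511×5.20 + 62.290×4.89 + 75.573×4.06 = 226.26 + 304.60 + 306.82 = 837.68 W.
Ideal ⇒ P_in = P_out, so I_p = P_out/V_p = 837.68/240 = 3.49 A.

I_p ≈ 3.49 A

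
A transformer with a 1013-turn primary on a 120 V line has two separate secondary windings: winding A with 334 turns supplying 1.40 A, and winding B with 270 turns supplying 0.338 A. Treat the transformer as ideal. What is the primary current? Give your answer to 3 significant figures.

I_p ≈ 0.552 A

V_A = 120 × 334/1013 = 39.566 V; V_B = 120 × 270/1013 = 31.984 V.
P_out = V_A I_A + V_B I_B = 39.566×1.40 + 31.984×0.338 = 55.392 + 10.811 = 66.203 W.
Ideal ⇒ P_in = P_out, so I_p = P_out/V_p = 66.203/120 = 0.552 A.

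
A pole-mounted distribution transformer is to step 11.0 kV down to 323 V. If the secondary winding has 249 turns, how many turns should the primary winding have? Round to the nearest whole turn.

N_p/N_s = V_p/V_s, so N_p = 249 × 11000/323 = 8479.9 ≈ 8480 turns.

N_p = 8480 turns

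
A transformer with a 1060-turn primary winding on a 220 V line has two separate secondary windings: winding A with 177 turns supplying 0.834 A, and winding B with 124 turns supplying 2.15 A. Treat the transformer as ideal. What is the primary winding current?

V_A = 220 × 177/1060 = 36.736 V; V_B = 220 × 124/1060 = 25.736 V.
P_out = V_A I_A + V_B I_B = 36.736×0.834 + 25.736×2.15 = 30.638 + 55.332 = 85.970 W.
Ideal ⇒ P_in = P_out, so I_p = P_out/V_p = 85.970/220 = 0.391 A.

I_p ≈ 0.391 A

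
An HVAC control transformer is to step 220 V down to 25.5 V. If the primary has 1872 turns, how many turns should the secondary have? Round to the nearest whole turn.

N_s/N_p = V_s/V_p, so N_s = 1872 × 25.5/220 = 217.0 ≈ 217 turns.

N_s = 217 turns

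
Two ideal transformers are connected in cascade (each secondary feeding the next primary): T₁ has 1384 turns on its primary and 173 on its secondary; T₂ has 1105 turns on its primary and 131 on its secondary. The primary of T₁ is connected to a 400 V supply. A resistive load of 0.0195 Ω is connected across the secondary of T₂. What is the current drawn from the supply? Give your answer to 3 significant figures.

I_supply ≈ 4.50 A

After T₁: V = 400.00 × 173/1384 = 50.000 V.
After T₂: V = 50.000 × 131/1105 = 5.9276 V.
I_load = 5.9276/0.0195 = 303.98 A, so P_out = 5.9276 × 303.98 = 1801.9 W.
All ideal ⇒ P_in = P_out, so I_supply = 1801.9/400 = 4.50 A.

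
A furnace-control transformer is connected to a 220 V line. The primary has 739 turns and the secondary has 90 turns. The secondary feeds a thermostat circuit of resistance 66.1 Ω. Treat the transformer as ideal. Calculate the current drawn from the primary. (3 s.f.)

V_s = V_p × N_s/N_p = 220 × 90/739 = 26.793 V.
I_s = V_s/R = 26.793/66.1 = 0.40534 A.
For an ideal transformer I_p N_p = I_s N_s, so I_p = 0.40534 × 90/739 = 0.0494 A.

I_p ≈ 0.0494 A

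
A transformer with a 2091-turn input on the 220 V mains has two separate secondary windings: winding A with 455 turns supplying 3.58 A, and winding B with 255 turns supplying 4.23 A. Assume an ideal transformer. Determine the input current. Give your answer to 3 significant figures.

I_in ≈ 1.29 A

V_A = 220 × 455/2091 = 47.872 V; V_B = 220 × 255/2091 = 26.829 V.
P_out = V_A I_A + V_B I_B = 47.872×3.58 + 26.829×4.23 = 171.38 + 113.49 = 284.87 W.
Ideal ⇒ P_in = P_out, so I_in = P_out/V_in = 284.87/220 = 1.29 A.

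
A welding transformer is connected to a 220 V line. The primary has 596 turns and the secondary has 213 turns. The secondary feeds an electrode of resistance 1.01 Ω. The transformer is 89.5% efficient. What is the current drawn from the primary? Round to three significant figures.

I_p ≈ 31.1 A

V_s = 220 × 213/596 = 78.624 V.
I_s = V_s/R = 78.624/1.01 = 77.846 A.
P_out = V_s I_s = 78.624 × 77.846 = 6120.6 W.
P_in = P_out/η = 6120.6/0.895 = 6838.6 W.
I_p = P_in/V_p = 6838.6/220 = 31.1 A.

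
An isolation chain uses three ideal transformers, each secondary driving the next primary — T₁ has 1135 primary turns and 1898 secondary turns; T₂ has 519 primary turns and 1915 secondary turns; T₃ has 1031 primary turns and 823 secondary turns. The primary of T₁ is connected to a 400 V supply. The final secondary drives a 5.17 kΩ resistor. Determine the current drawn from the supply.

I_supply ≈ 1.88 A

Secondary of T₁: V = 400.00 × 1898/1135 = 668.90 V.
Secondary of T₂: V = 668.90 × 1915/519 = 2468.1 V.
Secondary of T₃: V = 2468.1 × 823/1031 = 1970.2 V.
I_load = 1970.2/5170 = 0.38108 A, so P_out = 1970.2 × 0.38108 = 750.78 W.
All ideal ⇒ P_in = P_out, so I_supply = 750.78/400 = 1.88 A.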